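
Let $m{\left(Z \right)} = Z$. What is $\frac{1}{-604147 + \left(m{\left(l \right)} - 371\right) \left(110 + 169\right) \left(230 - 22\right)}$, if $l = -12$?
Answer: $- \frac{1}{22830403} \approx -4.3801 \cdot 10^{-8}$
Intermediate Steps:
$\frac{1}{-604147 + \left(m{\left(l \right)} - 371\right) \left(110 + 169\right) \left(230 - 22\right)} = \frac{1}{-604147 + \left(-12 - 371\right) \left(110 + 169\right) \left(230 - 22\right)} = \frac{1}{-604147 - 383 \cdot 279 \cdot 208} = \frac{1}{-604147 - 22226256} = \frac{1}{-22830403} = - \frac{1}{22830403}$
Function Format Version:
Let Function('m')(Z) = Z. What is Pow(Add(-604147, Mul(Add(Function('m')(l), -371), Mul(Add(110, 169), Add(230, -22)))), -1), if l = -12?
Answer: Rational(-1, 22830403) ≈ -4.3801e-8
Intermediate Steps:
Pow(Add(-604147, Mul(Add(Function('m')(l), -371), Mul(Add(110, 169), Add(230, -22)))), -1) = Pow(Add(-604147, Mul(Add(-12, -371), Mul(Add(110, 169), Add(230, -22)))), -1) = Pow(Add(-604147, Mul(-383, Mul(279, 208))), -1) = Pow(Add(-604147, Mul(-383, 58032)), -1) = Pow(Add(-604147, -22226256), -1) = Pow(-22830403, -1) = Rational(-1, 22830403)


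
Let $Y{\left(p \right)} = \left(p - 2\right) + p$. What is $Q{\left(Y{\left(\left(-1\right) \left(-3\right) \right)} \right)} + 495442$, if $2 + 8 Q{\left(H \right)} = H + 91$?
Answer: $\frac{3963629}{8} \approx 4.9545 \cdot 10^{5}$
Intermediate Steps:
$Y{\left(p \right)} = -2 + 2 p$ ($Y{\left(p \right)} = \left(-2 + p\right) + p = -2 + 2 p$)
$Q{\left(H \right)} = \frac{89}{8} + \frac{H}{8}$ ($Q{\left(H \right)} = - \frac{1}{4} + \frac{H + 91}{8} = - \frac{1}{4} + \frac{91 + H}{8} = - \frac{1}{4} + \left(\frac{91}{8} + \frac{H}{8}\right) = \frac{89}{8} + \frac{H}{8}$)
$Q{\left(Y{\left(\left(-1\right) \left(-3\right) \right)} \right)} + 495442 = \left(\frac{89}{8} + \frac{-2 + 2 \left(\left(-1\right) \left(-3\right)\right)}{8}\right) + 495442 = \left(\frac{89}{8} + \frac{-2 + 2 \cdot 3}{8}\right) + 495442 = \left(\frac{89}{8} + \frac{-2 + 6}{8}\right) + 495442 = \left(\frac{89}{8} + \frac{1}{8} \cdot 4\right) + 495442 = \left(\frac{89}{8} + \frac{1}{2}\right) + 495442 = \frac{93}{8} + 495442 = \frac{3963629}{8}$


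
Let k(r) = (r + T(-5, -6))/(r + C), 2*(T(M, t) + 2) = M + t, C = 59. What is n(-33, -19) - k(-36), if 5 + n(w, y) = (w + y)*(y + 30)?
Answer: -26455/46 ≈ -575.11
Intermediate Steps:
n(w, y) = -5 + (30 + y)*(w + y) (n(w, y) = -5 + (w + y)*(y + 30) = -5 + (w + y)*(30 + y) = -5 + (30 + y)*(w + y))
T(M, t) = -2 + M/2 + t/2 (T(M, t) = -2 + (M + t)/2 = -2 + (M/2 + t/2) = -2 + M/2 + t/2)
k(r) = (-15/2 + r)/(59 + r) (k(r) = (r + (-2 + (1/2)*(-5) + (1/2)*(-6)))/(r + 59) = (r + (-2 - 5/2 - 3))/(59 + r) = (r - 15/2)/(59 + r) = (-15/2 + r)/(59 + r))
n(-33, -19) - k(-36) = (-5 + (-19)**2 + 30*(-33) + 30*(-19) - 33*(-19)) - (-15/2 - 36)/(59 - 36) = (-5 + 361 - 990 - 570 + 627) - (-87)/(23*2) = -577 - (-87)/(23*2) = -577 - 1*(-87/46) = -577 + 87/46 = -26455/46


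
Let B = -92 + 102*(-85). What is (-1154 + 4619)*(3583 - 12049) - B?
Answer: -29325928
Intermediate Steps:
B = -8762 (B = -92 - 8670 = -8762)
(-1154 + 4619)*(3583 - 12049) - B = (-1154 + 4619)*(3583 - 12049) - 1*(-8762) = 3465*(-8466) + 8762 = -29334690 + 8762 = -29325928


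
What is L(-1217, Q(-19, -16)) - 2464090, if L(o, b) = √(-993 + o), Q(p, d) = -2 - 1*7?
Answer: -2464090 + I*√2210 ≈ -2.4641e+6 + 47.011*I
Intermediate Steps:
Q(p, d) = -9 (Q(p, d) = -2 - 7 = -9)
L(-1217, Q(-19, -16)) - 2464090 = √(-993 - 1217) - 2464090 = √(-2210) - 2464090 = I*√2210 - 2464090 = -2464090 + I*√2210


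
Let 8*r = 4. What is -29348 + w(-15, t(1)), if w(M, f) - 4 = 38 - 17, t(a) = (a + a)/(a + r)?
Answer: -29323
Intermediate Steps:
r = ½ (r = (⅛)*4 = ½ ≈ 0.50000)
t(a) = 2*a/(½ + a) (t(a) = (a + a)/(a + ½) = (2*a)/(½ + a) = 2*a/(½ + a))
w(M, f) = 25 (w(M, f) = 4 + (38 - 17) = 4 + 21 = 25)
-29348 + w(-15, t(1)) = -29348 + 25 = -29323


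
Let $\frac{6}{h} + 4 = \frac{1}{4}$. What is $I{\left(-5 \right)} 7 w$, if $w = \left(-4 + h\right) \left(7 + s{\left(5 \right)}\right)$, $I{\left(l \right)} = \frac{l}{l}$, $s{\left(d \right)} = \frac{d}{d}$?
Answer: $- \frac{1568}{5} \approx -313.6$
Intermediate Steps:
$s{\left(d \right)} = 1$
$h = - \frac{8}{5}$ ($h = \frac{6}{-4 + \frac{1}{4}} = \frac{6}{- \frac{15}{4}} = 6 \left(- \frac{4}{15}\right) = - \frac{8}{5} \approx -1.6$)
$I{\left(l \right)} = 1$
$w = - \frac{224}{5}$ ($w = \left(-4 - \frac{8}{5}\right) \left(7 + 1\right) = \left(- \frac{28}{5}\right) 8 = - \frac{224}{5} \approx -44.8$)
$I{\left(-5 \right)} 7 w = 1 \cdot 7 \left(- \frac{224}{5}\right) = 7 \left(- \frac{224}{5}\right) = - \frac{1568}{5}$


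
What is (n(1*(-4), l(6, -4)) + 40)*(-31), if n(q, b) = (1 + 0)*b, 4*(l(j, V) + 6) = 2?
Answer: -2139/2 ≈ -1069.5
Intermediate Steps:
l(j, V) = -11/2 (l(j, V) = -6 + (1/4)*2 = -6 + 1/2 = -11/2)
n(q, b) = b (n(q, b) = 1*b = b)
(n(1*(-4), l(6, -4)) + 40)*(-31) = (-11/2 + 40)*(-31) = (69/2)*(-31) = -2139/2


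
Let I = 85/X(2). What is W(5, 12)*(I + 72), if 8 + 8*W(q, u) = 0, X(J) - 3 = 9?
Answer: -949/12 ≈ -79.083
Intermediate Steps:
X(J) = 12 (X(J) = 3 + 9 = 12)
W(q, u) = -1 (W(q, u) = -1 + (⅛)*0 = -1 + 0 = -1)
I = 85/12 ≈ 7.0833
W(5, 12)*(I + 72) = -(85/12 + 72) = -1*949/12 = -949/12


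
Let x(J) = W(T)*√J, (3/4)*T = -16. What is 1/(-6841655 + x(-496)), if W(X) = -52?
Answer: I/(-6841655*I + 208*√31) ≈ -1.4616e-7 + 2.4741e-11*I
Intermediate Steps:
T = -64/3 (T = (4/3)*(-16) = -64/3 ≈ -21.333)
x(J) = -52*√J
1/(-6841655 + x(-496)) = 1/(-6841655 - 208*I*√31)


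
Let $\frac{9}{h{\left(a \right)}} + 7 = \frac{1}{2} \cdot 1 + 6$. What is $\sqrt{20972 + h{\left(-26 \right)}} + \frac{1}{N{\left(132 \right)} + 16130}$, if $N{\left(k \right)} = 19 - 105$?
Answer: $\frac{1}{16044} + \sqrt{20954} \approx 144.76$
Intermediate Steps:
$h{\left(a \right)} = -18$ ($h{\left(a \right)} = \frac{9}{-7 + \left(\frac{1}{2} \cdot 1 + 6\right)} = \frac{9}{-7 + \left(\frac{1}{2} + 6\right)} = \frac{9}{-7 + \frac{13}{2}} = \frac{9}{- \frac{1}{2}} = 9 \left(-2\right) = -18$)
$N{\left(k \right)} = -86$ ($N{\left(k \right)} = 19 - 105 = -86$)
$\sqrt{20972 + h{\left(-26 \right)}} + \frac{1}{N{\left(132 \right)} + 16130} = \sqrt{20972 - 18} + \frac{1}{-86 + 16130} = \sqrt{20954} + \frac{1}{16044} = \frac{1}{16044} + \sqrt{20954}$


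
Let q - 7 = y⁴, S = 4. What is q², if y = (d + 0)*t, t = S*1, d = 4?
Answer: 4295884849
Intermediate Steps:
t = 4 (t = 4*1 = 4)
y = 16 (y = (4 + 0)*4 = 4*4 = 16)
q = 65543 (q = 7 + 16⁴ = 7 + 65536 = 65543)
q² = 65543² = 4295884849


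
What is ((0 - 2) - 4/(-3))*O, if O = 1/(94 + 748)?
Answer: -1/1263 ≈ -0.00079177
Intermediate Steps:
O = 1/842 ≈ 0.0011876
((0 - 2) - 4/(-3))*O = ((0 - 2) - 4/(-3))*(1/842) = (-2 - 4*(-⅓))*(1/842) = (-2 + 4/3)*(1/842) = -⅔*1/842 = -1/1263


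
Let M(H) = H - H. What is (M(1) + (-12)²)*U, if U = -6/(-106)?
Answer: 432/53 ≈ 8.1509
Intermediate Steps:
M(H) = 0
U = 3/53 (U = -6*(-1/106) = 3/53 ≈ 0.056604)
(M(1) + (-12)²)*U = (0 + (-12)²)*(3/53) = (0 + 144)*(3/53) = 144*(3/53) = 432/53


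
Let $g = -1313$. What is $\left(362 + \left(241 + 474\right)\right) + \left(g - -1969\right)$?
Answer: $1733$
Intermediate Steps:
$\left(362 + \left(241 + 474\right)\right) + \left(g - -1969\right) = \left(362 + \left(241 + 474\right)\right) - -656 = \left(362 + 715\right) + \left(-1313 + 1969\right) = 1077 + 656 = 1733$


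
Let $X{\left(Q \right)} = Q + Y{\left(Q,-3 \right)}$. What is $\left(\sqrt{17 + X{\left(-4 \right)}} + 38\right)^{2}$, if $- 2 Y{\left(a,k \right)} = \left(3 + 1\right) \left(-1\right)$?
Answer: $\left(38 + \sqrt{15}\right)^{2} \approx 1753.3$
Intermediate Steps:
$Y{\left(a,k \right)} = 2$ ($Y{\left(a,k \right)} = - \frac{\left(3 + 1\right) \left(-1\right)}{2} = - \frac{4 \left(-1\right)}{2} = \left(- \frac{1}{2}\right) \left(-4\right) = 2$)
$X{\left(Q \right)} = 2 + Q$ ($X{\left(Q \right)} = Q + 2 = 2 + Q$)
$\left(\sqrt{17 + X{\left(-4 \right)}} + 38\right)^{2} = \left(\sqrt{17 + \left(2 - 4\right)} + 38\right)^{2} = \left(\sqrt{17 - 2} + 38\right)^{2} = \left(\sqrt{15} + 38\right)^{2} = \left(38 + \sqrt{15}\right)^{2}$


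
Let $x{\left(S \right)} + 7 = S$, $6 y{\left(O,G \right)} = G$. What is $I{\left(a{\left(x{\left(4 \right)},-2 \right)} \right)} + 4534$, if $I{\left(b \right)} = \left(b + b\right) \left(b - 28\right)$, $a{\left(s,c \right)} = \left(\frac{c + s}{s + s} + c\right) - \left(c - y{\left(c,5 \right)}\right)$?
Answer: $\frac{40016}{9} \approx 4446.2$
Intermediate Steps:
$y{\left(O,G \right)} = \frac{G}{6}$
$x{\left(S \right)} = -7 + S$
$a{\left(s,c \right)} = \frac{5}{6} + \frac{c + s}{2 s}$ ($a{\left(s,c \right)} = \left(\frac{c + s}{s + s} + c\right) - \left(- \frac{5}{6} + c\right) = \left(\frac{c + s}{2 s} + c\right) - \left(- \frac{5}{6} + c\right) = \left(c + \frac{c + s}{2 s}\right) - \left(- \frac{5}{6} + c\right) = \frac{5}{6} + \frac{c + s}{2 s}$)
$I{\left(b \right)} = 2 b \left(-28 + b\right)$
$I{\left(a{\left(x{\left(4 \right)},-2 \right)} \right)} + 4534 = 2 \left(\frac{4}{3} + \frac{1}{2} \left(-2\right) \frac{1}{-7 + 4}\right) \left(-28 + \left(\frac{4}{3} + \frac{1}{2} \left(-2\right) \frac{1}{-7 + 4}\right)\right) + 4534 = 2 \left(\frac{4}{3} + \frac{1}{2} \left(-2\right) \frac{1}{-3}\right) \left(-28 + \left(\frac{4}{3} + \frac{1}{2} \left(-2\right) \frac{1}{-3}\right)\right) + 4534 = 2 \left(\frac{4}{3} + \frac{1}{2} \left(-2\right) \left(- \frac{1}{3}\right)\right) \left(-28 + \left(\frac{4}{3} + \frac{1}{2} \left(-2\right) \left(- \frac{1}{3}\right)\right)\right) + 4534 = 2 \left(\frac{4}{3} + \frac{1}{3}\right) \left(-28 + \left(\frac{4}{3} + \frac{1}{3}\right)\right) + 4534 = 2 \cdot \frac{5}{3} \left(-28 + \frac{5}{3}\right) + 4534 = 2 \cdot \frac{5}{3} \left(- \frac{79}{3}\right) + 4534 = - \frac{790}{9} + 4534 = \frac{40016}{9}$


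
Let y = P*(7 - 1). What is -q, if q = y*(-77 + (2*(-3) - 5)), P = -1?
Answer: -528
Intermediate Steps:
y = -6 (y = -(7 - 1) = -1*6 = -6)
q = 528 (q = -6*(-77 + (2*(-3) - 5)) = -6*(-77 + (-6 - 5)) = -6*(-77 - 11) = -6*(-88) = 528)
-q = -1*528 = -528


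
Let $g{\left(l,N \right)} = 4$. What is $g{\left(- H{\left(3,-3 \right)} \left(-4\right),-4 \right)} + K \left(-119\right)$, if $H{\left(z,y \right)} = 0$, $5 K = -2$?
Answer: $\frac{258}{5} \approx 51.6$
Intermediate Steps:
$K = - \frac{2}{5}$ ($K = \frac{1}{5} \left(-2\right) = - \frac{2}{5} \approx -0.4$)
$g{\left(- H{\left(3,-3 \right)} \left(-4\right),-4 \right)} + K \left(-119\right) = 4 - - \frac{238}{5} = 4 + \frac{238}{5} = \frac{258}{5}$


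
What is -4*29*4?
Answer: -464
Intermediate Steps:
-4*29*4 = -116*4 = -464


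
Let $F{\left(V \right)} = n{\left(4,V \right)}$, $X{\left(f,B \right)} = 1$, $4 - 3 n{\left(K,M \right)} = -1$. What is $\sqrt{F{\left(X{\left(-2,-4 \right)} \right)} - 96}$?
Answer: $\frac{i \sqrt{849}}{3} \approx 9.7125 i$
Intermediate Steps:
$n{\left(K,M \right)} = \frac{5}{3}$ ($n{\left(K,M \right)} = \frac{4}{3} - - \frac{1}{3} = \frac{4}{3} + \frac{1}{3} = \frac{5}{3}$)
$F{\left(V \right)} = \frac{5}{3}$
$\sqrt{F{\left(X{\left(-2,-4 \right)} \right)} - 96} = \sqrt{\frac{5}{3} - 96} = \sqrt{- \frac{283}{3}} = \frac{i \sqrt{849}}{3}$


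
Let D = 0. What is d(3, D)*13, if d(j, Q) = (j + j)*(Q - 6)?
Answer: -468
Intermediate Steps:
d(j, Q) = 2*j*(-6 + Q) (d(j, Q) = (2*j)*(-6 + Q) = 2*j*(-6 + Q))
d(3, D)*13 = (2*3*(-6 + 0))*13 = (2*3*(-6))*13 = -36*13 = -468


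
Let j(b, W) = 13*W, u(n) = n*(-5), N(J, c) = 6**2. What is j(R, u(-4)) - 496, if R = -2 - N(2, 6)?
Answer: -236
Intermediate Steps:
N(J, c) = 36
R = -38 (R = -2 - 1*36 = -2 - 36 = -38)
u(n) = -5*n
j(R, u(-4)) - 496 = 13*(-5*(-4)) - 496 = 13*20 - 496 = 260 - 496 = -236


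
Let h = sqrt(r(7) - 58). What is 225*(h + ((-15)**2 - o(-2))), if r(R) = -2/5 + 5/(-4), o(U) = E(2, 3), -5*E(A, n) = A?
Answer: 50715 + 45*I*sqrt(5965)/2 ≈ 50715.0 + 1737.8*I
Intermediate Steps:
E(A, n) = -A/5
o(U) = -2/5 (o(U) = -1/5*2 = -2/5)
r(R) = -33/20 (r(R) = -2*1/5 + 5*(-1/4) = -2/5 - 5/4 = -33/20)
h = I*sqrt(5965)/10 (h = sqrt(-33/20 - 58) = sqrt(-1193/20) = I*sqrt(5965)/10 ≈ 7.7233*I)
225*(h + ((-15)**2 - o(-2))) = 225*(I*sqrt(5965)/10 + ((-15)**2 - 1*(-2/5))) = 225*(I*sqrt(5965)/10 + (225 + 2/5)) = 225*(I*sqrt(5965)/10 + 1127/5) = 225*(1127/5 + I*sqrt(5965)/10) = 50715 + 45*I*sqrt(5965)/2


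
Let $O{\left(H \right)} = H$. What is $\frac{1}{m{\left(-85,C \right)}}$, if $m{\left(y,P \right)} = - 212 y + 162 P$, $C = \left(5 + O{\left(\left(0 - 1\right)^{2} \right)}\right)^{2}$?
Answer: $\frac{1}{23852} \approx 4.1925 \cdot 10^{-5}$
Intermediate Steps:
$C = 36$ ($C = \left(5 + \left(0 - 1\right)^{2}\right)^{2} = \left(5 + \left(-1\right)^{2}\right)^{2} = \left(5 + 1\right)^{2} = 6^{2} = 36$)
$\frac{1}{m{\left(-85,C \right)}} = \frac{1}{\left(-212\right) \left(-85\right) + 162 \cdot 36} = \frac{1}{18020 + 5832} = \frac{1}{23852}$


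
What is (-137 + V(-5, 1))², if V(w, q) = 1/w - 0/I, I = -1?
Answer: 470596/25 ≈ 18824.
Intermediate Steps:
V(w, q) = 1/w (V(w, q) = 1/w - 0/(-1) = 1/w - 0*(-1) = 1/w - 1*0 = 1/w + 0 = 1/w)
(-137 + V(-5, 1))² = (-137 + 1/(-5))² = (-137 - ⅕)² = (-686/5)² = 470596/25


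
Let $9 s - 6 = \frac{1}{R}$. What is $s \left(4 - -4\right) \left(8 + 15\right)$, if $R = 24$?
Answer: $\frac{3335}{27} \approx 123.52$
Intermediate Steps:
$s = \frac{145}{216}$ ($s = \frac{2}{3} + \frac{1}{9 \cdot 24} = \frac{2}{3} + \frac{1}{9} \cdot \frac{1}{24} = \frac{2}{3} + \frac{1}{216} = \frac{145}{216} \approx 0.6713$)
$s \left(4 - -4\right) \left(8 + 15\right) = \frac{145 \left(4 - -4\right)}{216} \left(8 + 15\right) = \frac{145 \left(4 + 4\right)}{216} \cdot 23 = \frac{145}{216} \cdot 8 \cdot 23 = \frac{145}{27} \cdot 23 = \frac{3335}{27}$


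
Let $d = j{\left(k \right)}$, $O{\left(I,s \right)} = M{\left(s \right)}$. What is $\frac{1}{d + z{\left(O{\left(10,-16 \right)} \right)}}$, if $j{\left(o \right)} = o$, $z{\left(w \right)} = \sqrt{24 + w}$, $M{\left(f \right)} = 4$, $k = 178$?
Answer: $\frac{89}{15828} - \frac{\sqrt{7}}{15828} \approx 0.0054558$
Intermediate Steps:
$O{\left(I,s \right)} = 4$
$d = 178$
$\frac{1}{d + z{\left(O{\left(10,-16 \right)} \right)}} = \frac{1}{178 + \sqrt{24 + 4}} = \frac{1}{178 + \sqrt{28}} = \frac{1}{178 + 2 \sqrt{7}}$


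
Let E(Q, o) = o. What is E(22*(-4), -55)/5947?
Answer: -55/5947 ≈ -0.0092484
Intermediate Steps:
E(22*(-4), -55)/5947 = -55/5947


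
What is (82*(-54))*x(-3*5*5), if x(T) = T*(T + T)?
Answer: -49815000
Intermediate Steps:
x(T) = 2*T² (x(T) = T*(2*T) = 2*T²)
(82*(-54))*x(-3*5*5) = (82*(-54))*(2*(-3*5*5)²) = -8856*(-15*5)² = -8856*(-75)² = -8856*5625 = -4428*11250 = -49815000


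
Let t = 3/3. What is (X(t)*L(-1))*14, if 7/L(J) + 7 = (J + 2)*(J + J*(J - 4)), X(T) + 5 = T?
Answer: 392/3 ≈ 130.67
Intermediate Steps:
t = 1 (t = 3*(⅓) = 1)
X(T) = -5 + T
L(J) = 7/(-7 + (2 + J)*(J + J*(-4 + J))) (L(J) = 7/(-7 + (J + 2)*(J + J*(J - 4))) = 7/(-7 + (2 + J)*(J + J*(-4 + J))))
(X(t)*L(-1))*14 = ((-5 + 1)*(7/(-7 + (-1)³ - 1*(-1)² - 6*(-1))))*14 = -28/(-7 - 1 - 1*1 + 6)*14 = -28/(-7 - 1 - 1 + 6)*14 = -28/(-3)*14 = -28*(-1)/3*14 = -4*(-7/3)*14 = (28/3)*14 = 392/3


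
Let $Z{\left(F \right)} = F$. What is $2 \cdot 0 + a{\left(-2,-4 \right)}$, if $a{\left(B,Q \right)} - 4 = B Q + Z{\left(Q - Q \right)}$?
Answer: $12$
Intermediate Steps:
$a{\left(B,Q \right)} = 4 + B Q$ ($a{\left(B,Q \right)} = 4 + \left(B Q + \left(Q - Q\right)\right) = 4 + \left(B Q + 0\right) = 4 + B Q$)
$2 \cdot 0 + a{\left(-2,-4 \right)} = 2 \cdot 0 + \left(4 - -8\right) = 0 + \left(4 + 8\right) = 0 + 12 = 12$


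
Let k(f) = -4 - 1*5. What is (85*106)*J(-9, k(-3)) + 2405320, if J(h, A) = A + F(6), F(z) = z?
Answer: 2378290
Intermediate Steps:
k(f) = -9 (k(f) = -4 - 5 = -9)
J(h, A) = 6 + A (J(h, A) = A + 6 = 6 + A)
(85*106)*J(-9, k(-3)) + 2405320 = (85*106)*(6 - 9) + 2405320 = 9010*(-3) + 2405320 = -27030 + 2405320 = 2378290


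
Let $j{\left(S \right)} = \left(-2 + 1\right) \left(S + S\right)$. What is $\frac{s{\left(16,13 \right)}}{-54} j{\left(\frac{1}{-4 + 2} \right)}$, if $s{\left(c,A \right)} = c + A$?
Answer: $- \frac{29}{54} \approx -0.53704$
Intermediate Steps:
$s{\left(c,A \right)} = A + c$
$j{\left(S \right)} = - 2 S$
$\frac{s{\left(16,13 \right)}}{-54} j{\left(\frac{1}{-4 + 2} \right)} = \frac{13 + 16}{-54} \left(- \frac{2}{-4 + 2}\right) = 29 \left(- \frac{1}{54}\right) \left(- \frac{2}{-2}\right) = - \frac{29 \left(\left(-2\right) \left(- \frac{1}{2}\right)\right)}{54} = \left(- \frac{29}{54}\right) 1 = - \frac{29}{54}$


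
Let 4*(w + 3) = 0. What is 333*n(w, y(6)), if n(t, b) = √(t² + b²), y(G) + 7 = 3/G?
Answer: 333*√205/2 ≈ 2383.9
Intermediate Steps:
w = -3 (w = -3 + (¼)*0 = -3 + 0 = -3)
y(G) = -7 + 3/G
n(t, b) = √(b² + t²)
333*n(w, y(6)) = 333*√((-7 + 3/6)² + (-3)²) = 333*√((-7 + 3*(⅙))² + 9) = 333*√((-7 + ½)² + 9) = 333*√((-13/2)² + 9) = 333*√(169/4 + 9) = 333*√(205/4) = 333*(√205/2) = 333*√205/2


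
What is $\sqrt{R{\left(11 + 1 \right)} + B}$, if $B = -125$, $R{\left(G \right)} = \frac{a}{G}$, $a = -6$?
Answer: $\frac{i \sqrt{502}}{2} \approx 11.203 i$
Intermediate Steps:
$R{\left(G \right)} = - \frac{6}{G}$
$\sqrt{R{\left(11 + 1 \right)} + B} = \sqrt{- \frac{6}{11 + 1} - 125} = \sqrt{- \frac{6}{12} - 125} = \sqrt{\left(-6\right) \frac{1}{12} - 125} = \sqrt{- \frac{1}{2} - 125} = \sqrt{- \frac{251}{2}} = \frac{i \sqrt{502}}{2}$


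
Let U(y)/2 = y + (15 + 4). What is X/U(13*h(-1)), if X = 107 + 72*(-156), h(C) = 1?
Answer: -11125/64 ≈ -173.83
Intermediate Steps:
X = -11125 (X = 107 - 11232 = -11125)
U(y) = 38 + 2*y (U(y) = 2*(y + (15 + 4)) = 2*(y + 19) = 2*(19 + y) = 38 + 2*y)
X/U(13*h(-1)) = -11125/(38 + 2*(13*1)) = -11125/(38 + 2*13) = -11125/(38 + 26) = -11125/64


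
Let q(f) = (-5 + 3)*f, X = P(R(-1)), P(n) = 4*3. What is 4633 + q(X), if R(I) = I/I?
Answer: 4609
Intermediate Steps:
R(I) = 1
P(n) = 12
X = 12
q(f) = -2*f
4633 + q(X) = 4633 - 2*12 = 4633 - 24 = 4609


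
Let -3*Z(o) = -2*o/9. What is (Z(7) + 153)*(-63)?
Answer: -29015/3 ≈ -9671.7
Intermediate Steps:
Z(o) = 2*o/27 (Z(o) = -(-2)/(3*(9/o)) = -(-2)*o/9/3 = -(-2)*o/27 = 2*o/27)
(Z(7) + 153)*(-63) = ((2/27)*7 + 153)*(-63) = (14/27 + 153)*(-63) = (4145/27)*(-63) = -29015/3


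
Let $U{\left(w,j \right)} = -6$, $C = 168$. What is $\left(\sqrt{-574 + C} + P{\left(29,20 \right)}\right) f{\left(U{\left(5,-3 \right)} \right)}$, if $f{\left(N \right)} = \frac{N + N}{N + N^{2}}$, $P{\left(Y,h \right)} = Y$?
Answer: $- \frac{58}{5} - \frac{2 i \sqrt{406}}{5} \approx -11.6 - 8.0598 i$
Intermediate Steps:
$f{\left(N \right)} = \frac{2 N}{N + N^{2}}$
$\left(\sqrt{-574 + C} + P{\left(29,20 \right)}\right) f{\left(U{\left(5,-3 \right)} \right)} = \left(\sqrt{-574 + 168} + 29\right) \frac{2}{1 - 6} = \left(\sqrt{-406} + 29\right) \frac{2}{-5} = \left(i \sqrt{406} + 29\right) 2 \left(- \frac{1}{5}\right) = \left(29 + i \sqrt{406}\right) \left(- \frac{2}{5}\right) = - \frac{58}{5} - \frac{2 i \sqrt{406}}{5}$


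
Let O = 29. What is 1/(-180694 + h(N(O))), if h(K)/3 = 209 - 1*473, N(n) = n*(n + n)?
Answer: -1/181486 ≈ -5.5101e-6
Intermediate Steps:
N(n) = 2*n² (N(n) = n*(2*n) = 2*n²)
h(K) = -792 (h(K) = 3*(209 - 1*473) = 3*(209 - 473) = 3*(-264) = -792)
1/(-180694 + h(N(O))) = 1/(-180694 - 792) = 1/(-181486) = -1/181486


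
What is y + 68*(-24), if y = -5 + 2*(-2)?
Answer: -1641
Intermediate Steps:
y = -9 (y = -5 - 4 = -9)
y + 68*(-24) = -9 + 68*(-24) = -9 - 1632 = -1641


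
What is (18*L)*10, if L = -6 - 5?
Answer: -1980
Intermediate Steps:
L = -11
(18*L)*10 = (18*(-11))*10 = -198*10 = -1980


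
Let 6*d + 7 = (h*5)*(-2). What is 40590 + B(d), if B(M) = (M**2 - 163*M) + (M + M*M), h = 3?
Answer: 749971/18 ≈ 41665.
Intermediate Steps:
d = -37/6 (d = -7/6 + ((3*5)*(-2))/6 = -7/6 + (15*(-2))/6 = -7/6 + (1/6)*(-30) = -7/6 - 5 = -37/6 ≈ -6.1667)
B(M) = -162*M + 2*M**2 (B(M) = (M**2 - 163*M) + (M + M**2) = -162*M + 2*M**2)
40590 + B(d) = 40590 + 2*(-37/6)*(-81 - 37/6) = 40590 + 2*(-37/6)*(-523/6) = 40590 + 19351/18 = 749971/18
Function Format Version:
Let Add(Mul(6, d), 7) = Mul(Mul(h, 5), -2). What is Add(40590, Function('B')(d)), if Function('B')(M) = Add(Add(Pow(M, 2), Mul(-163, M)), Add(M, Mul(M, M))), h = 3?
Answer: Rational(749971, 18) ≈ 41665.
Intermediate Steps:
d = Rational(-37, 6) (d = Add(Rational(-7, 6), Mul(Rational(1, 6), Mul(Mul(3, 5), -2))) = Add(Rational(-7, 6), Mul(Rational(1, 6), Mul(15, -2))) = Add(Rational(-7, 6), Mul(Rational(1, 6), -30)) = Add(Rational(-7, 6), -5) = Rational(-37, 6) ≈ -6.1667)
Function('B')(M) = Add(Mul(-162, M), Mul(2, Pow(M, 2))) (Function('B')(M) = Add(Add(Pow(M, 2), Mul(-163, M)), Add(M, Pow(M, 2))) = Add(Mul(-162, M), Mul(2, Pow(M, 2))))
Add(40590, Function('B')(d)) = Add(40590, Mul(2, Rational(-37, 6), Add(-81, Rational(-37, 6)))) = Add(40590, Mul(2, Rational(-37, 6), Rational(-523, 6))) = Add(40590, Rational(19351, 18)) = Rational(749971, 18)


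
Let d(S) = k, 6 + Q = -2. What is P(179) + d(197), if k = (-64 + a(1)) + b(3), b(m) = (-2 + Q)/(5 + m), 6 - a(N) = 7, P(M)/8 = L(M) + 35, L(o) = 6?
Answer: 1047/4 ≈ 261.75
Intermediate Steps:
Q = -8 (Q = -6 - 2 = -8)
P(M) = 328 (P(M) = 8*(6 + 35) = 8*41 = 328)
a(N) = -1 (a(N) = 6 - 1*7 = 6 - 7 = -1)
b(m) = -10/(5 + m) (b(m) = (-2 - 8)/(5 + m) = -10/(5 + m))
k = -265/4 (k = (-64 - 1) - 10/(5 + 3) = -65 - 10/8 = -65 - 10*⅛ = -65 - 5/4 = -265/4 ≈ -66.250)
d(S) = -265/4
P(179) + d(197) = 328 - 265/4 = 1047/4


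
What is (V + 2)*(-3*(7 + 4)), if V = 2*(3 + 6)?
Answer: -660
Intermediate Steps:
V = 18 (V = 2*9 = 18)
(V + 2)*(-3*(7 + 4)) = (18 + 2)*(-3*(7 + 4)) = 20*(-3*11) = 20*(-33) = -660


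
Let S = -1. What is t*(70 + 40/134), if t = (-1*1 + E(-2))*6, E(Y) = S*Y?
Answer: 28260/67 ≈ 421.79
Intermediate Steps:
E(Y) = -Y
t = 6 (t = (-1*1 - 1*(-2))*6 = (-1 + 2)*6 = 1*6 = 6)
t*(70 + 40/134) = 6*(70 + 40/134) = 6*(70 + 40*(1/134)) = 6*(70 + 20/67) = 6*(4710/67) = 28260/67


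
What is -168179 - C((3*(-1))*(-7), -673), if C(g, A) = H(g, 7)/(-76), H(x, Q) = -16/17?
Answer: -54321821/323 ≈ -1.6818e+5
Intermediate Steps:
H(x, Q) = -16/17 (H(x, Q) = -16*1/17 = -16/17)
C(g, A) = 4/323 (C(g, A) = -16/17/(-76) = -16/17*(-1/76) = 4/323)
-168179 - C((3*(-1))*(-7), -673) = -168179 - 1*4/323 = -168179 - 4/323 = -54321821/323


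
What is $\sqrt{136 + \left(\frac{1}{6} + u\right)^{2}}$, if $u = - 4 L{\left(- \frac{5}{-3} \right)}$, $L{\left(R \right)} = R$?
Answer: $\frac{\sqrt{713}}{2} \approx 13.351$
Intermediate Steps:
$u = - \frac{20}{3}$ ($u = - 4 \left(- \frac{5}{-3}\right) = - 4 \left(\left(-5\right) \left(- \frac{1}{3}\right)\right) = \left(-4\right) \frac{5}{3} = - \frac{20}{3} \approx -6.6667$)
$\sqrt{136 + \left(\frac{1}{6} + u\right)^{2}} = \sqrt{136 + \left(\frac{1}{6} - \frac{20}{3}\right)^{2}} = \sqrt{136 + \left(- \frac{13}{2}\right)^{2}} = \sqrt{136 + \frac{169}{4}} = \sqrt{\frac{713}{4}} = \frac{\sqrt{713}}{2}$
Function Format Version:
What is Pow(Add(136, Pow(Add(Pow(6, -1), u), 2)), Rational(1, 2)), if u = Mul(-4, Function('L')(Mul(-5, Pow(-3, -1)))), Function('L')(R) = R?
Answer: Mul(Rational(1, 2), Pow(713, Rational(1, 2))) ≈ 13.351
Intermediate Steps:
u = Rational(-20, 3) (u = Mul(-4, Mul(-5, Pow(-3, -1))) = Mul(-4, Mul(-5, Rational(-1, 3))) = Mul(-4, Rational(5, 3)) = Rational(-20, 3) ≈ -6.6667)
Pow(Add(136, Pow(Add(Pow(6, -1), u), 2)), Rational(1, 2)) = Pow(Add(136, Pow(Add(Pow(6, -1), Rational(-20, 3)), 2)), Rational(1, 2)) = Pow(Add(136, Pow(Add(Rational(1, 6), Rational(-20, 3)), 2)), Rational(1, 2)) = Pow(Add(136, Pow(Rational(-13, 2), 2)), Rational(1, 2)) = Pow(Add(136, Rational(169, 4)), Rational(1, 2)) = Pow(Rational(713, 4), Rational(1, 2)) = Mul(Rational(1, 2), Pow(713, Rational(1, 2)))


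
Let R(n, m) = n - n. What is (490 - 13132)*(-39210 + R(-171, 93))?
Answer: 495692820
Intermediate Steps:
R(n, m) = 0
(490 - 13132)*(-39210 + R(-171, 93)) = (490 - 13132)*(-39210 + 0) = -12642*(-39210) = 495692820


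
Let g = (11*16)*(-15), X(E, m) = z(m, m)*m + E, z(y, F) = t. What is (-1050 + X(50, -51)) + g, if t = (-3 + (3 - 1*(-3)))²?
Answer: -4099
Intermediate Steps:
t = 9 (t = (-3 + (3 + 3))² = (-3 + 6)² = 3² = 9)
z(y, F) = 9
X(E, m) = E + 9*m (X(E, m) = 9*m + E = E + 9*m)
g = -2640 (g = 176*(-15) = -2640)
(-1050 + X(50, -51)) + g = (-1050 + (50 + 9*(-51))) - 2640 = (-1050 + (50 - 459)) - 2640 = (-1050 - 409) - 2640 = -1459 - 2640 = -4099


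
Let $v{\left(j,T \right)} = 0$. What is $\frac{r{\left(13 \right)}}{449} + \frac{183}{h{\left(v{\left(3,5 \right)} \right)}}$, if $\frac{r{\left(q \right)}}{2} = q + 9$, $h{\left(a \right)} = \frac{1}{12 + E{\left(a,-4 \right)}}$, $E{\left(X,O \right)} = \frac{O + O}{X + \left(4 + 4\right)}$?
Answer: $\frac{903881}{449} \approx 2013.1$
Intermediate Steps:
$E{\left(X,O \right)} = \frac{2 O}{8 + X}$ ($E{\left(X,O \right)} = \frac{2 O}{X + 8} = \frac{2 O}{8 + X}$)
$h{\left(a \right)} = \frac{1}{12 - \frac{8}{8 + a}}$ ($h{\left(a \right)} = \frac{1}{12 + 2 \left(-4\right) \frac{1}{8 + a}} = \frac{1}{12 - \frac{8}{8 + a}}$)
$r{\left(q \right)} = 18 + 2 q$ ($r{\left(q \right)} = 2 \left(q + 9\right) = 2 \left(9 + q\right) = 18 + 2 q$)
$\frac{r{\left(13 \right)}}{449} + \frac{183}{h{\left(v{\left(3,5 \right)} \right)}} = \frac{18 + 2 \cdot 13}{449} + \frac{183}{\frac{1}{4} \frac{1}{22 + 3 \cdot 0} \left(8 + 0\right)} = \left(18 + 26\right) \frac{1}{449} + \frac{183}{\frac{1}{4} \frac{1}{22 + 0} \cdot 8} = 44 \cdot \frac{1}{449} + \frac{183}{\frac{1}{4} \cdot \frac{1}{22} \cdot 8} = \frac{44}{449} + \frac{183}{\frac{1}{4} \cdot \frac{1}{22} \cdot 8} = \frac{44}{449} + 183 \frac{1}{\frac{1}{11}} = \frac{44}{449} + 183 \cdot 11 = \frac{44}{449} + 2013 = \frac{903881}{449}$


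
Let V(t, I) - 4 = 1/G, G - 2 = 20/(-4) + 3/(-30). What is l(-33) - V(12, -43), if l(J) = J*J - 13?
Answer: 33242/31 ≈ 1072.3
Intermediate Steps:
G = -31/10 (G = 2 + (20/(-4) + 3/(-30)) = 2 + (20*(-¼) + 3*(-1/30)) = 2 + (-5 - ⅒) = 2 - 51/10 = -31/10 ≈ -3.1000)
V(t, I) = 114/31 (V(t, I) = 4 + 1/(-31/10) = 4 - 10/31 = 114/31)
l(J) = -13 + J² (l(J) = J² - 13 = -13 + J²)
l(-33) - V(12, -43) = (-13 + (-33)²) - 1*114/31 = (-13 + 1089) - 114/31 = 1076 - 114/31 = 33242/31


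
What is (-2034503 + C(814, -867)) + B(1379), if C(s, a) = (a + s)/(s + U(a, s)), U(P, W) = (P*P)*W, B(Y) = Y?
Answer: -1244019089361893/611875660 ≈ -2.0331e+6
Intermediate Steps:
U(P, W) = W*P² (U(P, W) = P²*W = W*P²)
C(s, a) = (a + s)/(s + s*a²)
(-2034503 + C(814, -867)) + B(1379) = (-2034503 + (-867 + 814)/(814*(1 + (-867)²))) + 1379 = (-2034503 + (1/814)*(-53)/(1 + 751689)) + 1379 = (-2034503 + (1/814)*(-53)/751690) + 1379 = (-2034503 + (1/814)*(1/751690)*(-53)) + 1379 = (-2034503 - 53/611875660) + 1379 = -1244862865897033/611875660 + 1379 = -1244019089361893/611875660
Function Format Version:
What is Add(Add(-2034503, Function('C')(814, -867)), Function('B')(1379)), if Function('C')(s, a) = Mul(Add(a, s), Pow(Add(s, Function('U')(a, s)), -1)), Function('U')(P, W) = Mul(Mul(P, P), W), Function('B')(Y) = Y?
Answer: Rational(-1244019089361893, 611875660) ≈ -2.0331e+6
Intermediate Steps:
Function('U')(P, W) = Mul(W, Pow(P, 2)) (Function('U')(P, W) = Mul(Pow(P, 2), W) = Mul(W, Pow(P, 2)))
Function('C')(s, a) = Mul(Pow(Add(s, Mul(s, Pow(a, 2))), -1), Add(a, s)) (Function('C')(s, a) = Mul(Add(a, s), Pow(Add(s, Mul(s, Pow(a, 2))), -1)) = Mul(Pow(Add(s, Mul(s, Pow(a, 2))), -1), Add(a, s)))
Add(Add(-2034503, Function('C')(814, -867)), Function('B')(1379)) = Add(Add(-2034503, Mul(Pow(814, -1), Pow(Add(1, Pow(-867, 2)), -1), Add(-867, 814))), 1379) = Add(Add(-2034503, Mul(Rational(1, 814), Pow(Add(1, 751689), -1), -53)), 1379) = Add(Add(-2034503, Mul(Rational(1, 814), Pow(751690, -1), -53)), 1379) = Add(Add(-2034503, Mul(Rational(1, 814), Rational(1, 751690), -53)), 1379) = Add(Add(-2034503, Rational(-53, 611875660)), 1379) = Add(Rational(-1244862865897033, 611875660), 1379) = Rational(-1244019089361893, 611875660)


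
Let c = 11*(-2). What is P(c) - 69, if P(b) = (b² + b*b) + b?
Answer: 877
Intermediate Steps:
c = -22
P(b) = b + 2*b² (P(b) = (b² + b²) + b = 2*b² + b = b + 2*b²)
P(c) - 69 = -22*(1 + 2*(-22)) - 69 = -22*(1 - 44) - 69 = -22*(-43) - 69 = 946 - 69 = 877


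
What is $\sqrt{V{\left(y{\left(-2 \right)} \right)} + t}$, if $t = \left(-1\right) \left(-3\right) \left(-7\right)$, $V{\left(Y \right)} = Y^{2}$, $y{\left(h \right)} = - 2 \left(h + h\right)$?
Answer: $\sqrt{43} \approx 6.5574$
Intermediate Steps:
$y{\left(h \right)} = - 4 h$ ($y{\left(h \right)} = - 2 \cdot 2 h = - 4 h$)
$t = -21$ ($t = 3 \left(-7\right) = -21$)
$\sqrt{V{\left(y{\left(-2 \right)} \right)} + t} = \sqrt{\left(\left(-4\right) \left(-2\right)\right)^{2} - 21} = \sqrt{8^{2} - 21} = \sqrt{64 - 21} = \sqrt{43}$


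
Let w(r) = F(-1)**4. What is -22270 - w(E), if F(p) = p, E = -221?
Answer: -22271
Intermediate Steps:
w(r) = 1 (w(r) = (-1)**4 = 1)
-22270 - w(E) = -22270 - 1*1 = -22270 - 1 = -22271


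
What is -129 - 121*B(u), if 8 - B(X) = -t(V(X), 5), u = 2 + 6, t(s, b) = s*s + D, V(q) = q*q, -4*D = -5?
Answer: -1987457/4 ≈ -4.9686e+5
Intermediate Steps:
D = 5/4 (D = -1/4*(-5) = 5/4 ≈ 1.2500)
V(q) = q**2
t(s, b) = 5/4 + s**2 (t(s, b) = s*s + 5/4 = s**2 + 5/4 = 5/4 + s**2)
u = 8
B(X) = 37/4 + X**4 (B(X) = 8 - (-1)*(5/4 + (X**2)**2) = 8 - (-1)*(5/4 + X**4) = 8 - (-5/4 - X**4) = 8 + (5/4 + X**4) = 37/4 + X**4)
-129 - 121*B(u) = -129 - 121*(37/4 + 8**4) = -129 - 121*(37/4 + 4096) = -129 - 121*16421/4 = -129 - 1986941/4 = -1987457/4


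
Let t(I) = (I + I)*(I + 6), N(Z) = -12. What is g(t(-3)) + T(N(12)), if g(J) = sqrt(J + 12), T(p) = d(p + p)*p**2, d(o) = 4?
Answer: 576 + I*sqrt(6) ≈ 576.0 + 2.4495*I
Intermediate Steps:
t(I) = 2*I*(6 + I) (t(I) = (2*I)*(6 + I) = 2*I*(6 + I))
T(p) = 4*p**2
g(J) = sqrt(12 + J)
g(t(-3)) + T(N(12)) = sqrt(12 + 2*(-3)*(6 - 3)) + 4*(-12)**2 = sqrt(12 + 2*(-3)*3) + 4*144 = sqrt(12 - 18) + 576 = sqrt(-6) + 576 = I*sqrt(6) + 576 = 576 + I*sqrt(6)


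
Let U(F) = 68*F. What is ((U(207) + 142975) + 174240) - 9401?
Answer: 321890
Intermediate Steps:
((U(207) + 142975) + 174240) - 9401 = ((68*207 + 142975) + 174240) - 9401 = ((14076 + 142975) + 174240) - 9401 = (157051 + 174240) - 9401 = 331291 - 9401 = 321890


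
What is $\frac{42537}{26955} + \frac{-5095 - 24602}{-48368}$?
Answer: $\frac{952637417}{434586480} \approx 2.1921$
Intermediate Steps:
$\frac{42537}{26955} + \frac{-5095 - 24602}{-48368} = 42537 \cdot \frac{1}{26955} + \left(-5095 - 24602\right) \left(- \frac{1}{48368}\right) = \frac{14179}{8985} - - \frac{29697}{48368} = \frac{14179}{8985} + \frac{29697}{48368} = \frac{952637417}{434586480}$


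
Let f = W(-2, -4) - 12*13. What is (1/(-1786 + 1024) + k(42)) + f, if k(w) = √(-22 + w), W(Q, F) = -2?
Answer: -120397/762 + 2*√5 ≈ -153.53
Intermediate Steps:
f = -158 (f = -2 - 12*13 = -2 - 156 = -158)
(1/(-1786 + 1024) + k(42)) + f = (1/(-1786 + 1024) + √(-22 + 42)) - 158 = (1/(-762) + √20) - 158 = (-1/762 + 2*√5) - 158 = -120397/762 + 2*√5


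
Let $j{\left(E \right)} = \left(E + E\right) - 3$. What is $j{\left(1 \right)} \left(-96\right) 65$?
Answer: $6240$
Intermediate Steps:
$j{\left(E \right)} = -3 + 2 E$ ($j{\left(E \right)} = 2 E - 3 = -3 + 2 E$)
$j{\left(1 \right)} \left(-96\right) 65 = \left(-3 + 2 \cdot 1\right) \left(-96\right) 65 = \left(-3 + 2\right) \left(-96\right) 65 = \left(-1\right) \left(-96\right) 65 = 96 \cdot 65 = 6240$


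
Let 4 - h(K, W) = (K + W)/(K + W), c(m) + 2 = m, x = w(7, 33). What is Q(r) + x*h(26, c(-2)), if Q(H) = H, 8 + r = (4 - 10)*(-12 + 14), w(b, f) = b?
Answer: 1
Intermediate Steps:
r = -20 (r = -8 + (4 - 10)*(-12 + 14) = -8 - 6*2 = -8 - 12 = -20)
x = 7
c(m) = -2 + m
h(K, W) = 3 (h(K, W) = 4 - (K + W)/(K + W) = 4 - 1*1 = 4 - 1 = 3)
Q(r) + x*h(26, c(-2)) = -20 + 7*3 = -20 + 21 = 1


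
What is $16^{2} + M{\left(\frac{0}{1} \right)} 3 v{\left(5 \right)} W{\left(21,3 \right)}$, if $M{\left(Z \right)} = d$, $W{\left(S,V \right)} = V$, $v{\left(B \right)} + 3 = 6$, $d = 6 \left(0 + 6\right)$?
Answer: $1228$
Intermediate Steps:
$d = 36$ ($d = 6 \cdot 6 = 36$)
$v{\left(B \right)} = 3$ ($v{\left(B \right)} = -3 + 6 = 3$)
$M{\left(Z \right)} = 36$
$16^{2} + M{\left(\frac{0}{1} \right)} 3 v{\left(5 \right)} W{\left(21,3 \right)} = 16^{2} + 36 \cdot 3 \cdot 3 \cdot 3 = 256 + 108 \cdot 3 \cdot 3 = 256 + 324 \cdot 3 = 256 + 972 = 1228$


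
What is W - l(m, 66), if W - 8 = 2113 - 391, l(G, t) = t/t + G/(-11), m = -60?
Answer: 18959/11 ≈ 1723.5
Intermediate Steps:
l(G, t) = 1 - G/11 (l(G, t) = 1 + G*(-1/11) = 1 - G/11)
W = 1730 (W = 8 + (2113 - 391) = 8 + 1722 = 1730)
W - l(m, 66) = 1730 - (1 - 1/11*(-60)) = 1730 - (1 + 60/11) = 1730 - 1*71/11 = 1730 - 71/11 = 18959/11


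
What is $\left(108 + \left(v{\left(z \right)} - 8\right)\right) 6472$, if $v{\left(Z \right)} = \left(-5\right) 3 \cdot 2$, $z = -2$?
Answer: $453040$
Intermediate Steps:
$v{\left(Z \right)} = -30$ ($v{\left(Z \right)} = \left(-15\right) 2 = -30$)
$\left(108 + \left(v{\left(z \right)} - 8\right)\right) 6472 = \left(108 - 38\right) 6472 = 70 \cdot 6472 = 453040$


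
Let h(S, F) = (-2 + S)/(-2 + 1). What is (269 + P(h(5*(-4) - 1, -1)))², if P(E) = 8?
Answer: 76729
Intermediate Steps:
h(S, F) = 2 - S (h(S, F) = (-2 + S)/(-1) = (-2 + S)*(-1) = 2 - S)
(269 + P(h(5*(-4) - 1, -1)))² = (269 + 8)² = 277² = 76729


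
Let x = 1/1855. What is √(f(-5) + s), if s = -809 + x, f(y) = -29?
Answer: 3*I*√320397455/1855 ≈ 28.948*I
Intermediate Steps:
x = 1/1855 ≈ 0.00053908
s = -1500694/1855 (s = -809 + 1/1855 = -1500694/1855 ≈ -809.00)
√(f(-5) + s) = √(-29 - 1500694/1855) = √(-1554489/1855) = 3*I*√320397455/1855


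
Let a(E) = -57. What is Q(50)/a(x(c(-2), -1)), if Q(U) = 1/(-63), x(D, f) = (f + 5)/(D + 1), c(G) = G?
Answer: 1/3591 ≈ 0.00027847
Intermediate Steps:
x(D, f) = (5 + f)/(1 + D)
Q(U) = -1/63
Q(50)/a(x(c(-2), -1)) = -1/63/(-57) = -1/63*(-1/57) = 1/3591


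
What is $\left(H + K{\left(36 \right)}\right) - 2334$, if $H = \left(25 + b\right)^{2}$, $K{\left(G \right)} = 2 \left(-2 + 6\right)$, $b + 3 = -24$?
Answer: $-2322$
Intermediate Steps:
$b = -27$ ($b = -3 - 24 = -27$)
$K{\left(G \right)} = 8$ ($K{\left(G \right)} = 2 \cdot 4 = 8$)
$H = 4$ ($H = \left(25 - 27\right)^{2} = \left(-2\right)^{2} = 4$)
$\left(H + K{\left(36 \right)}\right) - 2334 = \left(4 + 8\right) - 2334 = 12 - 2334 = -2322$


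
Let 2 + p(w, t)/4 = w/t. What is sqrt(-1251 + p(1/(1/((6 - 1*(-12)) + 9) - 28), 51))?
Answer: I*sqrt(207404628335)/12835 ≈ 35.482*I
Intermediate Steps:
p(w, t) = -8 + 4*w/t (p(w, t) = -8 + 4*(w/t) = -8 + 4*w/t)
sqrt(-1251 + p(1/(1/((6 - 1*(-12)) + 9) - 28), 51)) = sqrt(-1251 + (-8 + 4/(1/((6 - 1*(-12)) + 9) - 28*51))) = sqrt(-1251 + (-8 + 4*(1/51)/(1/((6 + 12) + 9) - 28))) = sqrt(-1251 + (-8 + 4*(1/51)/(1/(18 + 9) - 28))) = sqrt(-1251 + (-8 + 4*(1/51)/(1/27 - 28))) = sqrt(-1251 + (-8 + 4*(1/51)/(-755/27))) = sqrt(-1251 + (-8 + 4*(-27/755)*(1/51))) = sqrt(-1251 + (-8 - 36/12835)) = sqrt(-1251 - 102716/12835) = sqrt(-16159301/12835) = I*sqrt(207404628335)/12835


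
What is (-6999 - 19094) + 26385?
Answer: 292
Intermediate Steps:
(-6999 - 19094) + 26385 = -26093 + 26385 = 292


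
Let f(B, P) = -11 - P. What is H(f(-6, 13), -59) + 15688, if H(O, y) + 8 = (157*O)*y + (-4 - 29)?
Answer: 237959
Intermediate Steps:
H(O, y) = -41 + 157*O*y (H(O, y) = -8 + ((157*O)*y + (-4 - 29)) = -8 + (157*O*y - 33) = -8 + (-33 + 157*O*y) = -41 + 157*O*y)
H(f(-6, 13), -59) + 15688 = (-41 + 157*(-11 - 1*13)*(-59)) + 15688 = (-41 + 157*(-11 - 13)*(-59)) + 15688 = (-41 + 157*(-24)*(-59)) + 15688 = (-41 + 222312) + 15688 = 222271 + 15688 = 237959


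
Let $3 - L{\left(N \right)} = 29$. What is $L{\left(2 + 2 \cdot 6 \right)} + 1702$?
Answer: $1676$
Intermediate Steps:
$L{\left(N \right)} = -26$ ($L{\left(N \right)} = 3 - 29 = -26$)
$L{\left(2 + 2 \cdot 6 \right)} + 1702 = -26 + 1702 = 1676$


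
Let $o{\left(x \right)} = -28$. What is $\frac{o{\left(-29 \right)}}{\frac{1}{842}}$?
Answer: $-23576$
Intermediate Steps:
$\frac{o{\left(-29 \right)}}{\frac{1}{842}} = - \frac{28}{\frac{1}{842}} = - 28 \frac{1}{\frac{1}{842}} = \left(-28\right) 842 = -23576$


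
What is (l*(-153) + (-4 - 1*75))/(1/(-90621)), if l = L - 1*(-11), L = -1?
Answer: 145809189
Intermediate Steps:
l = 10 (l = -1 - 1*(-11) = -1 + 11 = 10)
(l*(-153) + (-4 - 1*75))/(1/(-90621)) = (10*(-153) + (-4 - 1*75))/(1/(-90621)) = (-1530 + (-4 - 75))/(-1/90621) = (-1530 - 79)*(-90621) = -1609*(-90621) = 145809189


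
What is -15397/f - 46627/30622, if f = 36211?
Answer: -2159897231/1108853242 ≈ -1.9479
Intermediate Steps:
-15397/f - 46627/30622 = -15397/36211 - 46627/30622 = -2159897231/1108853242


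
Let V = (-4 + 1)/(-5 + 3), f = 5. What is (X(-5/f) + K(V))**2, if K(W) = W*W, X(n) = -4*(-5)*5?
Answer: 167281/16 ≈ 10455.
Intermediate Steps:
X(n) = 100 (X(n) = 20*5 = 100)
V = 3/2 (V = -3/(-2) = -3*(-1/2) = 3/2 ≈ 1.5000)
K(W) = W**2
(X(-5/f) + K(V))**2 = (100 + (3/2)**2)**2 = (100 + 9/4)**2 = (409/4)**2 = 167281/16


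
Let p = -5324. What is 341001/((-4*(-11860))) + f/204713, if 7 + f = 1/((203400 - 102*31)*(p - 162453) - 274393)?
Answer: 2345208609747477714487/326266567275151125680 ≈ 7.1880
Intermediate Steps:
f = -235169237234/33595605319 (f = -7 + 1/((203400 - 102*31)*(-5324 - 162453) - 274393) = -7 + 1/((203400 - 3162)*(-167777) - 274393) = -7 + 1/(200238*(-167777) - 274393) = -7 + 1/(-33595330926 - 274393) = -7 + 1/(-33595605319) = -7 - 1/33595605319 = -235169237234/33595605319 ≈ -7.0000)
341001/((-4*(-11860))) + f/204713 = 341001/((-4*(-11860))) - 235169237234/33595605319/204713 = 341001/47440 - 235169237234/33595605319*1/204713 = 341001*(1/47440) - 235169237234/6877457151668447 = 341001/47440 - 235169237234/6877457151668447 = 2345208609747477714487/326266567275151125680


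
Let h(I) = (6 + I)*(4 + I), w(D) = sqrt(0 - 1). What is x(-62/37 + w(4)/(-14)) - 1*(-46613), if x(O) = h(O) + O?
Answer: 12509632579/268324 - 283*I/518 ≈ 46621.0 - 0.54633*I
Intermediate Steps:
w(D) = I (w(D) = sqrt(-1) = I)
h(I) = (4 + I)*(6 + I)
x(O) = 24 + O**2 + 11*O (x(O) = (24 + O**2 + 10*O) + O = 24 + O**2 + 11*O)
x(-62/37 + w(4)/(-14)) - 1*(-46613) = (24 + (-62/37 + I/(-14))**2 + 11*(-62/37 + I/(-14))) - 1*(-46613) = (24 + (-62*1/37 + I*(-1/14))**2 + 11*(-62*1/37 + I*(-1/14))) + 46613 = (24 + (-62/37 - I/14)**2 + 11*(-62/37 - I/14)) + 46613 = (24 + (-62/37 - I/14)**2 + (-682/37 - 11*I/14)) + 46613 = (206/37 + (-62/37 - I/14)**2 - 11*I/14) + 46613 = 1724887/37 + (-62/37 - I/14)**2 - 11*I/14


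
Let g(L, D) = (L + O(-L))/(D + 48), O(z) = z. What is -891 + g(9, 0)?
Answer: -891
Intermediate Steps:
g(L, D) = 0 (g(L, D) = (L - L)/(D + 48) = 0/(48 + D) = 0)
-891 + g(9, 0) = -891 + 0 = -891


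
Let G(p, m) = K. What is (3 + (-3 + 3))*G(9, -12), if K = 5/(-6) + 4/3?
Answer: 3/2 ≈ 1.5000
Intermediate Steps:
K = ½ (K = 5*(-⅙) + 4*(⅓) = -⅚ + 4/3 = ½ ≈ 0.50000)
G(p, m) = ½
(3 + (-3 + 3))*G(9, -12) = (3 + (-3 + 3))*(½) = (3 + 0)*(½) = 3*(½) = 3/2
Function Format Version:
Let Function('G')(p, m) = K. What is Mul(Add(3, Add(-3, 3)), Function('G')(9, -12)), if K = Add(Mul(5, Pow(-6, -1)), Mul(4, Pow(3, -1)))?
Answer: Rational(3, 2) ≈ 1.5000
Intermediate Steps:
K = Rational(1, 2) (K = Add(Mul(5, Rational(-1, 6)), Mul(4, Rational(1, 3))) = Add(Rational(-5, 6), Rational(4, 3)) = Rational(1, 2) ≈ 0.50000)
Function('G')(p, m) = Rational(1, 2)
Mul(Add(3, Add(-3, 3)), Function('G')(9, -12)) = Mul(Add(3, Add(-3, 3)), Rational(1, 2)) = Mul(Add(3, 0), Rational(1, 2)) = Mul(3, Rational(1, 2)) = Rational(3, 2)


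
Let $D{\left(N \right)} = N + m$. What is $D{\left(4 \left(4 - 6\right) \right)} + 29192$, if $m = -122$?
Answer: $29062$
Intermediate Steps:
$D{\left(N \right)} = -122 + N$ ($D{\left(N \right)} = N - 122 = -122 + N$)
$D{\left(4 \left(4 - 6\right) \right)} + 29192 = \left(-122 + 4 \left(4 - 6\right)\right) + 29192 = \left(-122 + 4 \left(-2\right)\right) + 29192 = \left(-122 - 8\right) + 29192 = -130 + 29192 = 29062$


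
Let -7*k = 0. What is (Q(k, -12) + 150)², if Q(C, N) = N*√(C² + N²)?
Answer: 36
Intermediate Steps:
k = 0 (k = -⅐*0 = 0)
(Q(k, -12) + 150)² = (-12*√(0² + (-12)²) + 150)² = (-12*√(0 + 144) + 150)² = (-12*√144 + 150)² = (-12*12 + 150)² = (-144 + 150)² = 6² = 36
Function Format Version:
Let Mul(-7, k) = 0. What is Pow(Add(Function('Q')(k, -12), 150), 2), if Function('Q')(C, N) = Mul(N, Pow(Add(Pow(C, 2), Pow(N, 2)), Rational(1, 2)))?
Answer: 36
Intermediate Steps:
k = 0 (k = Mul(Rational(-1, 7), 0) = 0)
Pow(Add(Function('Q')(k, -12), 150), 2) = Pow(Add(Mul(-12, Pow(Add(Pow(0, 2), Pow(-12, 2)), Rational(1, 2))), 150), 2) = Pow(Add(Mul(-12, Pow(Add(0, 144), Rational(1, 2))), 150), 2) = Pow(Add(Mul(-12, Pow(144, Rational(1, 2))), 150), 2) = Pow(Add(Mul(-12, 12), 150), 2) = Pow(Add(-144, 150), 2) = Pow(6, 2) = 36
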